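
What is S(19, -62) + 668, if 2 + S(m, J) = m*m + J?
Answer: 965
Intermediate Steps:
S(m, J) = -2 + J + m**2 (S(m, J) = -2 + (m*m + J) = -2 + (m**2 + J) = -2 + (J + m**2) = -2 + J + m**2)
S(19, -62) + 668 = (-2 - 62 + 19**2) + 668 = (-2 - 62 + 361) + 668 = 297 + 668 = 965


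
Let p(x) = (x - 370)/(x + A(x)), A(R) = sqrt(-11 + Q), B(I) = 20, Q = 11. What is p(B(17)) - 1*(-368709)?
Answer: 737383/2 ≈ 3.6869e+5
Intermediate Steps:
A(R) = 0 (A(R) = sqrt(-11 + 11) = sqrt(0) = 0)
p(x) = (-370 + x)/x (p(x) = (x - 370)/(x + 0) = (-370 + x)/x)
p(B(17)) - 1*(-368709) = (-370 + 20)/20 - 1*(-368709) = (1/20)*(-350) + 368709 = -35/2 + 368709 = 737383/2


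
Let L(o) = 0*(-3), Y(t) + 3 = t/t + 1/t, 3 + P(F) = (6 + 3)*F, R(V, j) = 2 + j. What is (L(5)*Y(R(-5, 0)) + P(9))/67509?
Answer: 2/1731 ≈ 0.0011554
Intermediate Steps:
P(F) = -3 + 9*F (P(F) = -3 + (6 + 3)*F = -3 + 9*F)
Y(t) = -2 + 1/t (Y(t) = -3 + (t/t + 1/t) = -3 + (1 + 1/t) = -2 + 1/t)
L(o) = 0
(L(5)*Y(R(-5, 0)) + P(9))/67509 = (0*(-2 + 1/(2 + 0)) + (-3 + 9*9))/67509 = (0*(-2 + 1/2) + (-3 + 81))*(1/67509) = (0*(-2 + ½) + 78)*(1/67509) = (0*(-3/2) + 78)*(1/67509) = (0 + 78)*(1/67509) = 78*(1/67509) = 2/1731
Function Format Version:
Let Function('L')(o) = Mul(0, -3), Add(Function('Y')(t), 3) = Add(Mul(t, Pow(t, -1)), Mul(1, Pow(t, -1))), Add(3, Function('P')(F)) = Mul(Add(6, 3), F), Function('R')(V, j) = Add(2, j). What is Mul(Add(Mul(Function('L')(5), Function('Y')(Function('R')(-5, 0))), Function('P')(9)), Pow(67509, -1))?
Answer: Rational(2, 1731) ≈ 0.0011554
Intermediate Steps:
Function('P')(F) = Add(-3, Mul(9, F)) (Function('P')(F) = Add(-3, Mul(Add(6, 3), F)) = Add(-3, Mul(9, F)))
Function('Y')(t) = Add(-2, Pow(t, -1)) (Function('Y')(t) = Add(-3, Add(Mul(t, Pow(t, -1)), Mul(1, Pow(t, -1)))) = Add(-3, Add(1, Pow(t, -1))) = Add(-2, Pow(t, -1)))
Function('L')(o) = 0
Mul(Add(Mul(Function('L')(5), Function('Y')(Function('R')(-5, 0))), Function('P')(9)), Pow(67509, -1)) = Mul(Add(Mul(0, Add(-2, Pow(Add(2, 0), -1))), Add(-3, Mul(9, 9))), Pow(67509, -1)) = Mul(Add(Mul(0, Add(-2, Pow(2, -1))), Add(-3, 81)), Rational(1, 67509)) = Mul(Add(Mul(0, Add(-2, Rational(1, 2))), 78), Rational(1, 67509)) = Mul(Add(Mul(0, Rational(-3, 2)), 78), Rational(1, 67509)) = Mul(Add(0, 78), Rational(1, 67509)) = Mul(78, Rational(1, 67509)) = Rational(2, 1731)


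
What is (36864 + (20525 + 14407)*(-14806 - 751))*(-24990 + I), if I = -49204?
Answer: 40317038890440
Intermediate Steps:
(36864 + (20525 + 14407)*(-14806 - 751))*(-24990 + I) = (36864 + (20525 + 14407)*(-14806 - 751))*(-24990 - 49204) = (36864 + 34932*(-15557))*(-74194) = (36864 - 543437124)*(-74194) = -543400260*(-74194) = 40317038890440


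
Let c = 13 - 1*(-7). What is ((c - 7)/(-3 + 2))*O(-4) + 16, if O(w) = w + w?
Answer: 120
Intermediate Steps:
c = 20 (c = 13 + 7 = 20)
O(w) = 2*w
((c - 7)/(-3 + 2))*O(-4) + 16 = ((20 - 7)/(-3 + 2))*(2*(-4)) + 16 = (13/(-1))*(-8) + 16 = (13*(-1))*(-8) + 16 = -13*(-8) + 16 = 104 + 16 = 120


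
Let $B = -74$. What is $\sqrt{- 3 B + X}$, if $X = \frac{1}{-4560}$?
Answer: $\frac{\sqrt{288510915}}{1140} \approx 14.9$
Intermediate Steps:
$X = - \frac{1}{4560} \approx -0.0002193$
$\sqrt{- 3 B + X} = \sqrt{\left(-3\right) \left(-74\right) - \frac{1}{4560}} = \sqrt{222 - \frac{1}{4560}} = \sqrt{\frac{1012319}{4560}} = \frac{\sqrt{288510915}}{1140}$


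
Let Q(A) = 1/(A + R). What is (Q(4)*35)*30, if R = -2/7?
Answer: 3675/13 ≈ 282.69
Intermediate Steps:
R = -2/7 (R = -2*⅐ = -2/7 ≈ -0.28571)
Q(A) = 1/(-2/7 + A) (Q(A) = 1/(A - 2/7) = 1/(-2/7 + A))
(Q(4)*35)*30 = ((7/(-2 + 7*4))*35)*30 = ((7/(-2 + 28))*35)*30 = ((7/26)*35)*30 = (245/26)*30 = 3675/13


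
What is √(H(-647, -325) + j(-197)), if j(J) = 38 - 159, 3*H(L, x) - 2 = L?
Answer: 4*I*√21 ≈ 18.33*I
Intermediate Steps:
H(L, x) = ⅔ + L/3
j(J) = -121
√(H(-647, -325) + j(-197)) = √((⅔ + (⅓)*(-647)) - 121) = √((⅔ - 647/3) - 121) = √(-215 - 121) = √(-336) = 4*I*√21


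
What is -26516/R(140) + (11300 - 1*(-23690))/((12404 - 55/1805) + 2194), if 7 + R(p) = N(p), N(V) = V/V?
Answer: 69905790856/15809601 ≈ 4421.7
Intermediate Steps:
N(V) = 1
R(p) = -6 (R(p) = -7 + 1 = -6)
-26516/R(140) + (11300 - 1*(-23690))/((12404 - 55/1805) + 2194) = -26516/(-6) + (11300 - 1*(-23690))/((12404 - 55/1805) + 2194) = -26516*(-⅙) + (11300 + 23690)/((12404 - 55*1/1805) + 2194) = 13258/3 + 34990/((12404 - 11/361) + 2194) = 13258/3 + 34990/(4477833/361 + 2194) = 13258/3 + 34990/(5269867/361) = 13258/3 + 34990*(361/5269867) = 13258/3 + 12631390/5269867 = 69905790856/15809601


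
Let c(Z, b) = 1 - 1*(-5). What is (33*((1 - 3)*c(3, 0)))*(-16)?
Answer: 6336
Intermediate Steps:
c(Z, b) = 6 (c(Z, b) = 1 + 5 = 6)
(33*((1 - 3)*c(3, 0)))*(-16) = (33*((1 - 3)*6))*(-16) = (33*(-2*6))*(-16) = (33*(-12))*(-16) = -396*(-16) = 6336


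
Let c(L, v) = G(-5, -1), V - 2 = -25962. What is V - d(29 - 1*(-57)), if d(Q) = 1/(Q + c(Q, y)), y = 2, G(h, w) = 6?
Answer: -2388321/92 ≈ -25960.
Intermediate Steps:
V = -25960 (V = 2 - 25962 = -25960)
c(L, v) = 6
d(Q) = 1/(6 + Q) (d(Q) = 1/(Q + 6) = 1/(6 + Q))
V - d(29 - 1*(-57)) = -25960 - 1/(6 + (29 - 1*(-57))) = -25960 - 1/(6 + (29 + 57)) = -25960 - 1/(6 + 86) = -25960 - 1/92 = -2388321/92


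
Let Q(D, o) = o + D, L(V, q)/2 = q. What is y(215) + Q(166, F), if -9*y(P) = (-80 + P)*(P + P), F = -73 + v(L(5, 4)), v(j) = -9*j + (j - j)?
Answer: -6429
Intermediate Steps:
L(V, q) = 2*q
v(j) = -9*j (v(j) = -9*j + 0 = -9*j)
F = -145 (F = -73 - 18*4 = -73 - 9*8 = -73 - 72 = -145)
y(P) = -2*P*(-80 + P)/9 (y(P) = -(-80 + P)*(P + P)/9 = -(-80 + P)*2*P/9 = -2*P*(-80 + P)/9)
Q(D, o) = D + o
y(215) + Q(166, F) = (2/9)*215*(80 - 1*215) + (166 - 145) = (2/9)*215*(80 - 215) + 21 = (2/9)*215*(-135) + 21 = -6450 + 21 = -6429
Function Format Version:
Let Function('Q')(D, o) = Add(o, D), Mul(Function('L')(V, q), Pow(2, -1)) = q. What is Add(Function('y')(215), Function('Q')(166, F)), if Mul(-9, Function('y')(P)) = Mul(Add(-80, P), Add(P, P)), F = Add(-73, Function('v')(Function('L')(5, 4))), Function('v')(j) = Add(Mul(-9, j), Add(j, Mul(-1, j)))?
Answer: -6429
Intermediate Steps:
Function('L')(V, q) = Mul(2, q)
Function('v')(j) = Mul(-9, j) (Function('v')(j) = Add(Mul(-9, j), 0) = Mul(-9, j))
F = -145 (F = Add(-73, Mul(-9, Mul(2, 4))) = Add(-73, Mul(-9, 8)) = Add(-73, -72) = -145)
Function('y')(P) = Mul(Rational(-2, 9), P, Add(-80, P)) (Function('y')(P) = Mul(Rational(-1, 9), Mul(Add(-80, P), Add(P, P))) = Mul(Rational(-1, 9), Mul(Add(-80, P), Mul(2, P))) = Mul(Rational(-1, 9), Mul(2, P, Add(-80, P))) = Mul(Rational(-2, 9), P, Add(-80, P)))
Function('Q')(D, o) = Add(D, o)
Add(Function('y')(215), Function('Q')(166, F)) = Add(Mul(Rational(2, 9), 215, Add(80, Mul(-1, 215))), Add(166, -145)) = Add(Mul(Rational(2, 9), 215, Add(80, -215)), 21) = Add(Mul(Rational(2, 9), 215, -135), 21) = Add(-6450, 21) = -6429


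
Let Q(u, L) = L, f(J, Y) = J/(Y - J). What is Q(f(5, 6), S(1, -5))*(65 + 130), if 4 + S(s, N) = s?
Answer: -585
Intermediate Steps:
S(s, N) = -4 + s
Q(f(5, 6), S(1, -5))*(65 + 130) = (-4 + 1)*(65 + 130) = -3*195 = -585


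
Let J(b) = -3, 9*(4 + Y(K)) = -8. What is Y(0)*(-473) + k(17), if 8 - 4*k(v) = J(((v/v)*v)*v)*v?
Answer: 83779/36 ≈ 2327.2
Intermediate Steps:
Y(K) = -44/9 (Y(K) = -4 + (⅑)*(-8) = -4 - 8/9 = -44/9)
k(v) = 2 + 3*v/4 (k(v) = 2 - (-3)*v/4 = 2 + 3*v/4)
Y(0)*(-473) + k(17) = -44/9*(-473) + (2 + (¾)*17) = 20812/9 + (2 + 51/4) = 20812/9 + 59/4 = 83779/36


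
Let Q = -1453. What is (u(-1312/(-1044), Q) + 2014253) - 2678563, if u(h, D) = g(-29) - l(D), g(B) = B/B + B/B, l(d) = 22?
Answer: -664330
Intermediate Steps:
g(B) = 2 (g(B) = 1 + 1 = 2)
u(h, D) = -20 (u(h, D) = 2 - 1*22 = 2 - 22 = -20)
(u(-1312/(-1044), Q) + 2014253) - 2678563 = (-20 + 2014253) - 2678563 = 2014233 - 2678563 = -664330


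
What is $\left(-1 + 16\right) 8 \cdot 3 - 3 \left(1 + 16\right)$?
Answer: $309$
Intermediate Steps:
$\left(-1 + 16\right) 8 \cdot 3 - 3 \left(1 + 16\right) = 15 \cdot 24 - 51 = 360 - 51 = 309$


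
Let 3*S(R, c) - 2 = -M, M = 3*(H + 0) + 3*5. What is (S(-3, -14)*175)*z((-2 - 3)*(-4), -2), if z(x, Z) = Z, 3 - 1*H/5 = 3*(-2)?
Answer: 51800/3 ≈ 17267.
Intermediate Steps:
H = 45 (H = 15 - 15*(-2) = 15 - 5*(-6) = 15 + 30 = 45)
M = 150 (M = 3*(45 + 0) + 3*5 = 3*45 + 15 = 135 + 15 = 150)
S(R, c) = -148/3 (S(R, c) = ⅔ + (-1*150)/3 = ⅔ + (⅓)*(-150) = ⅔ - 50 = -148/3)
(S(-3, -14)*175)*z((-2 - 3)*(-4), -2) = -148/3*175*(-2) = -25900/3*(-2) = 51800/3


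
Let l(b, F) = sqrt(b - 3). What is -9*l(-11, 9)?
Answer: -9*I*sqrt(14) ≈ -33.675*I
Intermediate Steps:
l(b, F) = sqrt(-3 + b)
-9*l(-11, 9) = -9*sqrt(-3 - 11) = -9*I*sqrt(14)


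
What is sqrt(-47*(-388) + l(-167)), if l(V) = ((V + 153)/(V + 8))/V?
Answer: sqrt(12857506777182)/26553 ≈ 135.04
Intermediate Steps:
l(V) = (153 + V)/(V*(8 + V)) (l(V) = ((153 + V)/(8 + V))/V = (153 + V)/(V*(8 + V)))
sqrt(-47*(-388) + l(-167)) = sqrt(-47*(-388) + (153 - 167)/((-167)*(8 - 167))) = sqrt(18236 - 1/167*(-14)/(-159)) = sqrt(18236 - 1/167*(-1/159)*(-14)) = sqrt(18236 - 14/26553) = sqrt(484220494/26553) = sqrt(12857506777182)/26553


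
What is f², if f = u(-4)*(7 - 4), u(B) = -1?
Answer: 9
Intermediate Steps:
f = -3 (f = -(7 - 4) = -1*3 = -3)
f² = (-3)² = 9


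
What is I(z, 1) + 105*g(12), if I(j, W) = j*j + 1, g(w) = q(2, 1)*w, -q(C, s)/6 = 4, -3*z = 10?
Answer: -272051/9 ≈ -30228.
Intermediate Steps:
z = -10/3 (z = -1/3*10 = -10/3 ≈ -3.3333)
q(C, s) = -24 (q(C, s) = -6*4 = -24)
g(w) = -24*w
I(j, W) = 1 + j**2 (I(j, W) = j**2 + 1 = 1 + j**2)
I(z, 1) + 105*g(12) = (1 + (-10/3)**2) + 105*(-24*12) = (1 + 100/9) + 105*(-288) = 109/9 - 30240 = -272051/9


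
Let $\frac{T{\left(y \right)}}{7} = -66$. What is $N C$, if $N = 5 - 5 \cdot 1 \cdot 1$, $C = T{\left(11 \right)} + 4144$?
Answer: $0$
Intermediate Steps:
$T{\left(y \right)} = -462$ ($T{\left(y \right)} = 7 \left(-66\right) = -462$)
$C = 3682$ ($C = -462 + 4144 = 3682$)
$N = 0$ ($N = 5 - 5 \cdot 1 = 5 - 5 = 0$)
$N C = 0 \cdot 3682 = 0$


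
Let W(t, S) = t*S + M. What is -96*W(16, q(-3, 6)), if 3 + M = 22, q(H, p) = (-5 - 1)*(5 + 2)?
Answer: 62688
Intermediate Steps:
q(H, p) = -42 (q(H, p) = -6*7 = -42)
M = 19 (M = -3 + 22 = 19)
W(t, S) = 19 + S*t (W(t, S) = t*S + 19 = S*t + 19 = 19 + S*t)
-96*W(16, q(-3, 6)) = -96*(19 - 42*16) = -96*(19 - 672) = -96*(-653) = 62688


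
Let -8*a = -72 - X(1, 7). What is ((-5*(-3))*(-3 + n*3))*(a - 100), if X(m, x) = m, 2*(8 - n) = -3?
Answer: -556155/16 ≈ -34760.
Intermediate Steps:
n = 19/2 (n = 8 - ½*(-3) = 8 + 3/2 = 19/2 ≈ 9.5000)
a = 73/8 (a = -(-72 - 1*1)/8 = -(-72 - 1)/8 = -⅛*(-73) = 73/8 ≈ 9.1250)
((-5*(-3))*(-3 + n*3))*(a - 100) = ((-5*(-3))*(-3 + (19/2)*3))*(73/8 - 100) = (15*(-3 + 57/2))*(-727/8) = (15*(51/2))*(-727/8) = (765/2)*(-727/8) = -556155/16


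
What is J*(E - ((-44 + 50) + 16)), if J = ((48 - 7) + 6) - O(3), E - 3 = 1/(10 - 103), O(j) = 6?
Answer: -72488/93 ≈ -779.44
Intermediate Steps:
E = 278/93 (E = 3 + 1/(10 - 103) = 3 + 1/(-93) = 3 - 1/93 = 278/93 ≈ 2.9892)
J = 41 (J = ((48 - 7) + 6) - 1*6 = (41 + 6) - 6 = 47 - 6 = 41)
J*(E - ((-44 + 50) + 16)) = 41*(278/93 - ((-44 + 50) + 16)) = 41*(278/93 - (6 + 16)) = 41*(278/93 - 1*22) = 41*(278/93 - 22) = 41*(-1768/93) = -72488/93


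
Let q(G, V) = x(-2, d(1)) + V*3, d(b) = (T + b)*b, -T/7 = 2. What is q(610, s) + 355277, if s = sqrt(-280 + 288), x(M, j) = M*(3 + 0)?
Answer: 355271 + 6*sqrt(2) ≈ 3.5528e+5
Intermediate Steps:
T = -14 (T = -7*2 = -14)
d(b) = b*(-14 + b) (d(b) = (-14 + b)*b = b*(-14 + b))
x(M, j) = 3*M (x(M, j) = M*3 = 3*M)
s = 2*sqrt(2) (s = sqrt(8) = 2*sqrt(2) ≈ 2.8284)
q(G, V) = -6 + 3*V (q(G, V) = 3*(-2) + V*3 = -6 + 3*V)
q(610, s) + 355277 = (-6 + 3*(2*sqrt(2))) + 355277 = (-6 + 6*sqrt(2)) + 355277 = 355271 + 6*sqrt(2)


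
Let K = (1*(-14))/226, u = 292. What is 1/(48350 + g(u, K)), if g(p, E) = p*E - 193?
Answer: 113/5439697 ≈ 2.0773e-5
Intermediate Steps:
K = -7/113 (K = -14*1/226 = -7/113 ≈ -0.061947)
g(p, E) = -193 + E*p (g(p, E) = E*p - 193 = -193 + E*p)
1/(48350 + g(u, K)) = 1/(48350 + (-193 - 7/113*292)) = 1/(48350 + (-193 - 2044/113)) = 1/(48350 - 23853/113) = 1/(5439697/113) = 113/5439697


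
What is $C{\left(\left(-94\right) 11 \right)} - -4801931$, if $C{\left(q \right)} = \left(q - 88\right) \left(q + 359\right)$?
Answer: $5559281$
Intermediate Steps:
$C{\left(q \right)} = \left(-88 + q\right) \left(359 + q\right)$
$C{\left(\left(-94\right) 11 \right)} - -4801931 = \left(-31592 + \left(\left(-94\right) 11\right)^{2} + 271 \left(\left(-94\right) 11\right)\right) - -4801931 = \left(-31592 + \left(-1034\right)^{2} + 271 \left(-1034\right)\right) + 4801931 = \left(-31592 + 1069156 - 280214\right) + 4801931 = 757350 + 4801931 = 5559281$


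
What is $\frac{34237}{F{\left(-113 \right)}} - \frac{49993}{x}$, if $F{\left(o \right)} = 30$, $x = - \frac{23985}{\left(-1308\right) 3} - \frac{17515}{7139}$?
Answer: $- \frac{855666151009}{68333370} \approx -12522.0$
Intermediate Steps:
$x = \frac{11388895}{3112604}$ ($x = - \frac{23985}{-3924} - \frac{17515}{7139} = \left(-23985\right) \left(- \frac{1}{3924}\right) - \frac{17515}{7139} = \frac{2665}{436} - \frac{17515}{7139} = \frac{11388895}{3112604} \approx 3.659$)
$\frac{34237}{F{\left(-113 \right)}} - \frac{49993}{x} = \frac{34237}{30} - \frac{49993}{\frac{11388895}{3112604}} = 34237 \cdot \frac{1}{30} - \frac{155608411772}{11388895} = \frac{34237}{30} - \frac{155608411772}{11388895} = - \frac{855666151009}{68333370}$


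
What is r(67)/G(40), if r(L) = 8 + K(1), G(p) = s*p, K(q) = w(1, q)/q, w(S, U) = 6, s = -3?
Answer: -7/60 ≈ -0.11667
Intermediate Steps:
K(q) = 6/q
G(p) = -3*p
r(L) = 14 (r(L) = 8 + 6/1 = 8 + 6*1 = 8 + 6 = 14)
r(67)/G(40) = 14/((-3*40)) = 14/(-120) = 14*(-1/120) = -7/60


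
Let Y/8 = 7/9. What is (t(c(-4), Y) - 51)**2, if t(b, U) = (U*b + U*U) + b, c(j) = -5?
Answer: 15366400/6561 ≈ 2342.1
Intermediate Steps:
Y = 56/9 (Y = 8*(7/9) = 56/9 ≈ 6.2222)
t(b, U) = b + U**2 + U*b (t(b, U) = (U*b + U**2) + b = (U**2 + U*b) + b = b + U**2 + U*b)
(t(c(-4), Y) - 51)**2 = ((-5 + (56/9)**2 + (56/9)*(-5)) - 51)**2 = ((-5 + 3136/81 - 280/9) - 51)**2 = (211/81 - 51)**2 = (-3920/81)**2 = 15366400/6561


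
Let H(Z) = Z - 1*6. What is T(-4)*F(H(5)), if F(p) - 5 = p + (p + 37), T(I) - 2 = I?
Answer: -80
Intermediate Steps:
T(I) = 2 + I
H(Z) = -6 + Z (H(Z) = Z - 6 = -6 + Z)
F(p) = 42 + 2*p (F(p) = 5 + (p + (p + 37)) = 5 + (p + (37 + p)) = 5 + (37 + 2*p) = 42 + 2*p)
T(-4)*F(H(5)) = (2 - 4)*(42 + 2*(-6 + 5)) = -2*(42 + 2*(-1)) = -2*(42 - 2) = -2*40 = -80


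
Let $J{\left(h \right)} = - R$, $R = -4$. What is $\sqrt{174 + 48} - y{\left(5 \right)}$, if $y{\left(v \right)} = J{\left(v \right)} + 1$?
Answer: $-5 + \sqrt{222} \approx 9.8997$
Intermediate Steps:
$J{\left(h \right)} = 4$ ($J{\left(h \right)} = \left(-1\right) \left(-4\right) = 4$)
$y{\left(v \right)} = 5$ ($y{\left(v \right)} = 4 + 1 = 5$)
$\sqrt{174 + 48} - y{\left(5 \right)} = \sqrt{174 + 48} - 5 = \sqrt{222} - 5 = -5 + \sqrt{222}$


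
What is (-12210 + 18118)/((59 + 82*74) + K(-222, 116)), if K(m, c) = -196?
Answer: 5908/5931 ≈ 0.99612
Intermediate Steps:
(-12210 + 18118)/((59 + 82*74) + K(-222, 116)) = (-12210 + 18118)/((59 + 82*74) - 196) = 5908/((59 + 6068) - 196) = 5908/(6127 - 196) = 5908/5931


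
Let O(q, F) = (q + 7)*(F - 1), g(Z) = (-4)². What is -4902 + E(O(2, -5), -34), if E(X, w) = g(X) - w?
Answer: -4852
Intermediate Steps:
g(Z) = 16
O(q, F) = (-1 + F)*(7 + q) (O(q, F) = (7 + q)*(-1 + F) = (-1 + F)*(7 + q))
E(X, w) = 16 - w
-4902 + E(O(2, -5), -34) = -4902 + (16 - 1*(-34)) = -4902 + (16 + 34) = -4902 + 50 = -4852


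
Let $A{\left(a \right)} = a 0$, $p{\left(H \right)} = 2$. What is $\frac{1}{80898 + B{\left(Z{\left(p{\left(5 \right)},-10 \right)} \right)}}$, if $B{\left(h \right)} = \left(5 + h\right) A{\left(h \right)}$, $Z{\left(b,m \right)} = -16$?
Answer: $\frac{1}{80898} \approx 1.2361 \cdot 10^{-5}$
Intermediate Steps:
$A{\left(a \right)} = 0$
$B{\left(h \right)} = 0$ ($B{\left(h \right)} = \left(5 + h\right) 0 = 0$)
$\frac{1}{80898 + B{\left(Z{\left(p{\left(5 \right)},-10 \right)} \right)}} = \frac{1}{80898 + 0} = \frac{1}{80898}$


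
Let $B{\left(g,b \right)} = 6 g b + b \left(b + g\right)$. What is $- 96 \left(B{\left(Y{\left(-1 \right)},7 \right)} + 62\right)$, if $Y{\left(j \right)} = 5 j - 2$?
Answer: $22272$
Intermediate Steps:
$Y{\left(j \right)} = -2 + 5 j$
$B{\left(g,b \right)} = b \left(b + g\right) + 6 b g$ ($B{\left(g,b \right)} = 6 b g + b \left(b + g\right) = b \left(b + g\right) + 6 b g$)
$- 96 \left(B{\left(Y{\left(-1 \right)},7 \right)} + 62\right) = - 96 \left(7 \left(7 + 7 \left(-2 + 5 \left(-1\right)\right)\right) + 62\right) = - 96 \left(7 \left(7 + 7 \left(-2 - 5\right)\right) + 62\right) = - 96 \left(7 \left(7 + 7 \left(-7\right)\right) + 62\right) = - 96 \left(7 \left(7 - 49\right) + 62\right) = - 96 \left(7 \left(-42\right) + 62\right) = - 96 \left(-294 + 62\right) = \left(-96\right) \left(-232\right) = 22272$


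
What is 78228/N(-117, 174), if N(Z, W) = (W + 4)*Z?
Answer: -4346/1157 ≈ -3.7563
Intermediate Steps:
N(Z, W) = Z*(4 + W) (N(Z, W) = (4 + W)*Z = Z*(4 + W))
78228/N(-117, 174) = 78228/((-117*(4 + 174))) = 78228/((-117*178)) = 78228/(-20826) = 78228*(-1/20826) = -4346/1157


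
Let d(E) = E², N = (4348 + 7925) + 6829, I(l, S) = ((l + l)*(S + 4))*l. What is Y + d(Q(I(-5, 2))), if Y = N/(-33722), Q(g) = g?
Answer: 1517480449/16861 ≈ 89999.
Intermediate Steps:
I(l, S) = 2*l²*(4 + S) (I(l, S) = ((2*l)*(4 + S))*l = (2*l*(4 + S))*l = 2*l²*(4 + S))
N = 19102 (N = 12273 + 6829 = 19102)
Y = -9551/16861 (Y = 19102/(-33722) = 19102*(-1/33722) = -9551/16861 ≈ -0.56645)
Y + d(Q(I(-5, 2))) = -9551/16861 + (2*(-5)²*(4 + 2))² = -9551/16861 + (2*25*6)² = -9551/16861 + 300² = -9551/16861 + 90000 = 1517480449/16861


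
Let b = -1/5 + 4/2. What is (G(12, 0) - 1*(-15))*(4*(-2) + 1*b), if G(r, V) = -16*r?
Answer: 5487/5 ≈ 1097.4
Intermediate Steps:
b = 9/5 (b = -1*⅕ + 4*(½) = -⅕ + 2 = 9/5 ≈ 1.8000)
(G(12, 0) - 1*(-15))*(4*(-2) + 1*b) = (-16*12 - 1*(-15))*(4*(-2) + 1*(9/5)) = (-192 + 15)*(-8 + 9/5) = -177*(-31/5) = 5487/5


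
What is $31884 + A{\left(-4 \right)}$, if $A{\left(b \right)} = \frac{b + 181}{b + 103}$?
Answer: $\frac{1052231}{33} \approx 31886.0$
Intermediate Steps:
$A{\left(b \right)} = \frac{181 + b}{103 + b}$
$31884 + A{\left(-4 \right)} = 31884 + \frac{181 - 4}{103 - 4} = 31884 + \frac{1}{99} \cdot 177 = 31884 + \frac{59}{33} = \frac{1052231}{33}$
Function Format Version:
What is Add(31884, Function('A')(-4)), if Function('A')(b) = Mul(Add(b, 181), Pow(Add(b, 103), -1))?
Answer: Rational(1052231, 33) ≈ 31886.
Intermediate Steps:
Function('A')(b) = Mul(Pow(Add(103, b), -1), Add(181, b)) (Function('A')(b) = Mul(Add(181, b), Pow(Add(103, b), -1)) = Mul(Pow(Add(103, b), -1), Add(181, b)))
Add(31884, Function('A')(-4)) = Add(31884, Mul(Pow(Add(103, -4), -1), Add(181, -4))) = Add(31884, Mul(Pow(99, -1), 177)) = Add(31884, Mul(Rational(1, 99), 177)) = Add(31884, Rational(59, 33)) = Rational(1052231, 33)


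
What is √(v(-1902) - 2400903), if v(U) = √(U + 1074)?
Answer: √(-2400903 + 6*I*√23) ≈ 0.009 + 1549.5*I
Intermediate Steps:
v(U) = √(1074 + U)
√(v(-1902) - 2400903) = √(√(1074 - 1902) - 2400903) = √(√(-828) - 2400903) = √(6*I*√23 - 2400903) = √(-2400903 + 6*I*√23)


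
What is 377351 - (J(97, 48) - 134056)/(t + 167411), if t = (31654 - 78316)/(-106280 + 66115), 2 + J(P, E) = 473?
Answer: 2537354800696952/6724109477 ≈ 3.7735e+5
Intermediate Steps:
J(P, E) = 471 (J(P, E) = -2 + 473 = 471)
t = 46662/40165 (t = -46662/(-40165) = -46662*(-1/40165) = 46662/40165 ≈ 1.1618)
377351 - (J(97, 48) - 134056)/(t + 167411) = 377351 - (471 - 134056)/(46662/40165 + 167411) = 377351 - (-133585)/6724109477/40165 = 377351 - (-133585)*40165/6724109477 = 377351 - 1*(-5365441525/6724109477) = 377351 + 5365441525/6724109477 = 2537354800696952/6724109477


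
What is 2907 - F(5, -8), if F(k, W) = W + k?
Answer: 2910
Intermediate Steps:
2907 - F(5, -8) = 2907 - (-8 + 5) = 2907 - 1*(-3) = 2907 + 3 = 2910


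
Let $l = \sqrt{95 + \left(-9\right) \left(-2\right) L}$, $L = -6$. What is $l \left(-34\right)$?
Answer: $- 34 i \sqrt{13} \approx - 122.59 i$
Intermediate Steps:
$l = i \sqrt{13}$ ($l = \sqrt{95 + \left(-9\right) \left(-2\right) \left(-6\right)} = \sqrt{95 + 18 \left(-6\right)} = \sqrt{95 - 108} = \sqrt{-13} = i \sqrt{13} \approx 3.6056 i$)
$l \left(-34\right) = i \sqrt{13} \left(-34\right) = - 34 i \sqrt{13}$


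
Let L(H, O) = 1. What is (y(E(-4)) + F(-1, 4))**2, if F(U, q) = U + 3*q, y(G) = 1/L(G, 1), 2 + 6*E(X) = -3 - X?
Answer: 144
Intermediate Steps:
E(X) = -5/6 - X/6 (E(X) = -1/3 + (-3 - X)/6 = -1/3 + (-1/2 - X/6) = -5/6 - X/6)
y(G) = 1 (y(G) = 1/1 = 1)
(y(E(-4)) + F(-1, 4))**2 = (1 + (-1 + 3*4))**2 = (1 + (-1 + 12))**2 = (1 + 11)**2 = 12**2 = 144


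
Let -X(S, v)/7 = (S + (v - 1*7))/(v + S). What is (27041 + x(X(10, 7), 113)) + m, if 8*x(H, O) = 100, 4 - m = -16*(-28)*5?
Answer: 49635/2 ≈ 24818.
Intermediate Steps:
m = -2236 (m = 4 - (-16*(-28))*5 = 4 - 448*5 = 4 - 1*2240 = 4 - 2240 = -2236)
X(S, v) = -7*(-7 + S + v)/(S + v) (X(S, v) = -7*(S + (v - 1*7))/(v + S) = -7*(S + (v - 7))/(S + v) = -7*(S + (-7 + v))/(S + v) = -7*(-7 + S + v)/(S + v))
x(H, O) = 25/2 (x(H, O) = (1/8)*100 = 25/2)
(27041 + x(X(10, 7), 113)) + m = (27041 + 25/2) - 2236 = 54107/2 - 2236 = 49635/2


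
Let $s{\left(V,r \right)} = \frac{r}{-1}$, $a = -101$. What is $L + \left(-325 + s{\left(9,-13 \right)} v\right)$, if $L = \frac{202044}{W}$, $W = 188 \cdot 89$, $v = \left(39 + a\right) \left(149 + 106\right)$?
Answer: $- \frac{861040954}{4183} \approx -2.0584 \cdot 10^{5}$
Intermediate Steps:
$s{\left(V,r \right)} = - r$ ($s{\left(V,r \right)} = r \left(-1\right) = - r$)
$v = -15810$ ($v = \left(39 - 101\right) \left(149 + 106\right) = \left(-62\right) 255 = -15810$)
$W = 16732$
$L = \frac{50511}{4183}$ ($L = \frac{202044}{16732} = 202044 \cdot \frac{1}{16732} = \frac{50511}{4183} \approx 12.075$)
$L + \left(-325 + s{\left(9,-13 \right)} v\right) = \frac{50511}{4183} + \left(-325 + \left(-1\right) \left(-13\right) \left(-15810\right)\right) = \frac{50511}{4183} + \left(-325 + 13 \left(-15810\right)\right) = \frac{50511}{4183} - 205855 = - \frac{861040954}{4183}$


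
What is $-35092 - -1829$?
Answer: $-33263$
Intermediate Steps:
$-35092 - -1829 = -35092 + \left(1840 - 11\right) = -35092 + 1829 = -33263$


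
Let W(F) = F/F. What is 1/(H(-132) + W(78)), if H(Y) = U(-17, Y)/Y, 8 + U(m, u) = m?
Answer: 132/157 ≈ 0.84076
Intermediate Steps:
U(m, u) = -8 + m
W(F) = 1
H(Y) = -25/Y (H(Y) = (-8 - 17)/Y = -25/Y)
1/(H(-132) + W(78)) = 1/(-25/(-132) + 1) = 1/(-25*(-1/132) + 1) = 1/(25/132 + 1) = 1/(157/132) = 132/157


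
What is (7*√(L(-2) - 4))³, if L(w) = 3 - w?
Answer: 343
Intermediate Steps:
(7*√(L(-2) - 4))³ = (7*√((3 - 1*(-2)) - 4))³ = (7*√((3 + 2) - 4))³ = (7*√(5 - 4))³ = (7*√1)³ = (7*1)³ = 7³ = 343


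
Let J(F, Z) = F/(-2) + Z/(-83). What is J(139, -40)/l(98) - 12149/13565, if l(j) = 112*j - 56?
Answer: -1478543299/1639303120 ≈ -0.90193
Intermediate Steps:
l(j) = -56 + 112*j
J(F, Z) = -F/2 - Z/83 (J(F, Z) = F*(-½) + Z*(-1/83) = -F/2 - Z/83)
J(139, -40)/l(98) - 12149/13565 = (-½*139 - 1/83*(-40))/(-56 + 112*98) - 12149/13565 = (-139/2 + 40/83)/(-56 + 10976) - 12149*1/13565 = -11457/166/10920 - 12149/13565 = -11457/166*1/10920 - 12149/13565 = -3819/604240 - 12149/13565 = -1478543299/1639303120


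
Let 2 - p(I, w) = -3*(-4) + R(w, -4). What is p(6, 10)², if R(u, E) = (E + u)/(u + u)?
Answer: 10609/100 ≈ 106.09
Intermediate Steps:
R(u, E) = (E + u)/(2*u) (R(u, E) = (E + u)/((2*u)) = (E + u)*(1/(2*u)) = (E + u)/(2*u))
p(I, w) = -10 - (-4 + w)/(2*w) (p(I, w) = 2 - (-3*(-4) + (-4 + w)/(2*w)) = 2 - (12 + (-4 + w)/(2*w)) = 2 + (-12 - (-4 + w)/(2*w)) = -10 - (-4 + w)/(2*w))
p(6, 10)² = (-21/2 + 2/10)² = (-21/2 + 2*(⅒))² = (-21/2 + ⅕)² = (-103/10)² = 10609/100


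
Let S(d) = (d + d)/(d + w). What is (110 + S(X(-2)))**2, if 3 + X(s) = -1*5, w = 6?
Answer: 13924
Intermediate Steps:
X(s) = -8 (X(s) = -3 - 1*5 = -3 - 5 = -8)
S(d) = 2*d/(6 + d) (S(d) = (d + d)/(d + 6) = (2*d)/(6 + d) = 2*d/(6 + d))
(110 + S(X(-2)))**2 = (110 + 2*(-8)/(6 - 8))**2 = (110 + 2*(-8)/(-2))**2 = (110 + 2*(-8)*(-1/2))**2 = (110 + 8)**2 = 118**2 = 13924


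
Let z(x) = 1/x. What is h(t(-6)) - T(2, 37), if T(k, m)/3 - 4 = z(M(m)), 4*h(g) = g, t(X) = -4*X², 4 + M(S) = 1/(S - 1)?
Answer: -6756/143 ≈ -47.245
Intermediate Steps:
M(S) = -4 + 1/(-1 + S) (M(S) = -4 + 1/(S - 1) = -4 + 1/(-1 + S))
h(g) = g/4
T(k, m) = 12 + 3*(-1 + m)/(5 - 4*m) (T(k, m) = 12 + 3/(((5 - 4*m)/(-1 + m))) = 12 + 3*((-1 + m)/(5 - 4*m)) = 12 + 3*(-1 + m)/(5 - 4*m))
h(t(-6)) - T(2, 37) = (-4*(-6)²)/4 - 3*(-19 + 15*37)/(-5 + 4*37) = (-4*36)/4 - 3*(-19 + 555)/(-5 + 148) = (¼)*(-144) - 3*536/143 = -36 - 3*536/143 = -36 - 1*1608/143 = -36 - 1608/143 = -6756/143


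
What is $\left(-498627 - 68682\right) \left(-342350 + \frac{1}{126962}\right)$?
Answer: $\frac{24658335697508991}{126962} \approx 1.9422 \cdot 10^{11}$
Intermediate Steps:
$\left(-498627 - 68682\right) \left(-342350 + \frac{1}{126962}\right) = - 567309 \left(-342350 + \frac{1}{126962}\right) = \left(-567309\right) \left(- \frac{43465440699}{126962}\right) = \frac{24658335697508991}{126962}$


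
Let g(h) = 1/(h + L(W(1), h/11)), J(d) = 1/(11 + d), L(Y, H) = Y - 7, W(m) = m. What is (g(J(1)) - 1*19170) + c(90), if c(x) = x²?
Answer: -785982/71 ≈ -11070.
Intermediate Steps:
L(Y, H) = -7 + Y
g(h) = 1/(-6 + h) (g(h) = 1/(h + (-7 + 1)) = 1/(h - 6) = 1/(-6 + h))
(g(J(1)) - 1*19170) + c(90) = (1/(-6 + 1/(11 + 1)) - 1*19170) + 90² = (1/(-6 + 1/12) - 19170) + 8100 = (1/(-71/12) - 19170) + 8100 = (-12/71 - 19170) + 8100 = -1361082/71 + 8100 = -785982/71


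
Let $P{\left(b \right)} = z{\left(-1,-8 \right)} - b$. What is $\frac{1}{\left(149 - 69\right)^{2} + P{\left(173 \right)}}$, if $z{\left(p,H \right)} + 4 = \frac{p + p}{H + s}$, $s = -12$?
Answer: $\frac{10}{62231} \approx 0.00016069$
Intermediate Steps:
$z{\left(p,H \right)} = -4 + \frac{2 p}{-12 + H}$ ($z{\left(p,H \right)} = -4 + \frac{p + p}{H - 12} = -4 + \frac{2 p}{-12 + H}$)
$P{\left(b \right)} = - \frac{39}{10} - b$ ($P{\left(b \right)} = \frac{2 \left(24 - 1 - -16\right)}{-12 - 8} - b = \frac{2 \left(24 - 1 + 16\right)}{-20} - b = 2 \left(- \frac{1}{20}\right) 39 - b = - \frac{39}{10} - b$)
$\frac{1}{\left(149 - 69\right)^{2} + P{\left(173 \right)}} = \frac{1}{\left(149 - 69\right)^{2} - \frac{1769}{10}} = \frac{1}{80^{2} - \frac{1769}{10}} = \frac{1}{6400 - \frac{1769}{10}} = \frac{1}{\frac{62231}{10}} = \frac{10}{62231}$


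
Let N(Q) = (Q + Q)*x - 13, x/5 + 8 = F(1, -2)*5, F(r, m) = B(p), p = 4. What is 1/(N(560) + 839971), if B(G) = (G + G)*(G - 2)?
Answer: 1/1243158 ≈ 8.0440e-7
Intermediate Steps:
B(G) = 2*G*(-2 + G) (B(G) = (2*G)*(-2 + G) = 2*G*(-2 + G))
F(r, m) = 16 (F(r, m) = 2*4*(-2 + 4) = 2*4*2 = 16)
x = 360 (x = -40 + 5*(16*5) = -40 + 5*80 = -40 + 400 = 360)
N(Q) = -13 + 720*Q (N(Q) = (Q + Q)*360 - 13 = (2*Q)*360 - 13 = 720*Q - 13 = -13 + 720*Q)
1/(N(560) + 839971) = 1/((-13 + 720*560) + 839971) = 1/((-13 + 403200) + 839971) = 1/(403187 + 839971) = 1/1243158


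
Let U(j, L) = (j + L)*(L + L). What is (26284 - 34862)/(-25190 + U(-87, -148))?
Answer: -4289/22185 ≈ -0.19333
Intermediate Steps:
U(j, L) = 2*L*(L + j) (U(j, L) = (L + j)*(2*L) = 2*L*(L + j))
(26284 - 34862)/(-25190 + U(-87, -148)) = (26284 - 34862)/(-25190 + 2*(-148)*(-148 - 87)) = -8578/(-25190 + 2*(-148)*(-235)) = -8578/(-25190 + 69560) = -8578/44370 = -8578*1/44370 = -4289/22185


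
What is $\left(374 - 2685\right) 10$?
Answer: $-23110$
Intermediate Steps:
$\left(374 - 2685\right) 10 = \left(-2311\right) 10 = -23110$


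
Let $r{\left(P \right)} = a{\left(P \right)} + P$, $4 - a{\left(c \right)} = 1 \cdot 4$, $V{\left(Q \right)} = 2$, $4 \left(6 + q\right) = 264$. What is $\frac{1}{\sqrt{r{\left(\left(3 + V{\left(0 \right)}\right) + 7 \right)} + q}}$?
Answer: $\frac{\sqrt{2}}{12} \approx 0.11785$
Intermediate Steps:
$q = 60$ ($q = -6 + \frac{1}{4} \cdot 264 = -6 + 66 = 60$)
$a{\left(c \right)} = 0$ ($a{\left(c \right)} = 4 - 1 \cdot 4 = 4 - 4 = 0$)
$r{\left(P \right)} = P$ ($r{\left(P \right)} = 0 + P = P$)
$\frac{1}{\sqrt{r{\left(\left(3 + V{\left(0 \right)}\right) + 7 \right)} + q}} = \frac{1}{\sqrt{\left(\left(3 + 2\right) + 7\right) + 60}} = \frac{1}{\sqrt{\left(5 + 7\right) + 60}} = \frac{1}{\sqrt{12 + 60}} = \frac{1}{\sqrt{72}} = \frac{1}{6 \sqrt{2}} = \frac{\sqrt{2}}{12}$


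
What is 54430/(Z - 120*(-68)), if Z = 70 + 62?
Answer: 27215/4146 ≈ 6.5642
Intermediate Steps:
Z = 132
54430/(Z - 120*(-68)) = 54430/(132 - 120*(-68)) = 54430/(132 + 8160) = 54430/8292 = 54430*(1/8292) = 27215/4146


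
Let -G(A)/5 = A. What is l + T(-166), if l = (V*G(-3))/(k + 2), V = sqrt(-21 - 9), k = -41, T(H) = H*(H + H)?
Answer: 55112 - 5*I*sqrt(30)/13 ≈ 55112.0 - 2.1066*I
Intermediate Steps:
T(H) = 2*H**2 (T(H) = H*(2*H) = 2*H**2)
G(A) = -5*A
V = I*sqrt(30) (V = sqrt(-30) = I*sqrt(30) ≈ 5.4772*I)
l = -5*I*sqrt(30)/13 (l = ((I*sqrt(30))*(-5*(-3)))/(-41 + 2) = ((I*sqrt(30))*15)/(-39) = (15*I*sqrt(30))*(-1/39) = -5*I*sqrt(30)/13 ≈ -2.1066*I)
l + T(-166) = -5*I*sqrt(30)/13 + 2*(-166)**2 = -5*I*sqrt(30)/13 + 2*27556 = -5*I*sqrt(30)/13 + 55112 = 55112 - 5*I*sqrt(30)/13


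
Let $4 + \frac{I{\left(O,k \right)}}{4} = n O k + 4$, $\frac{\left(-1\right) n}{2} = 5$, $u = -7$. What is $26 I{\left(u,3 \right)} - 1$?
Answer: $21839$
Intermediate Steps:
$n = -10$ ($n = \left(-2\right) 5 = -10$)
$I{\left(O,k \right)} = - 40 O k$ ($I{\left(O,k \right)} = -16 + 4 \left(- 10 O k + 4\right) = -16 + 4 \left(4 - 10 O k\right) = -16 - \left(-16 + 40 O k\right) = - 40 O k$)
$26 I{\left(u,3 \right)} - 1 = 26 \left(\left(-40\right) \left(-7\right) 3\right) - 1 = 26 \cdot 840 - 1 = 21840 - 1 = 21839$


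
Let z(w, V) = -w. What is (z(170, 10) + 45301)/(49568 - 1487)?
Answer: 45131/48081 ≈ 0.93865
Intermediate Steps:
(z(170, 10) + 45301)/(49568 - 1487) = (-1*170 + 45301)/(49568 - 1487) = (-170 + 45301)/48081 = 45131*(1/48081) = 45131/48081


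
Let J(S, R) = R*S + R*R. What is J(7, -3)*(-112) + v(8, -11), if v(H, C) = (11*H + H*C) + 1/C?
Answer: 14783/11 ≈ 1343.9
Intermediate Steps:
v(H, C) = 1/C + 11*H + C*H (v(H, C) = (11*H + C*H) + 1/C = 1/C + 11*H + C*H)
J(S, R) = R² + R*S (J(S, R) = R*S + R² = R² + R*S)
J(7, -3)*(-112) + v(8, -11) = -3*(-3 + 7)*(-112) + (1 - 11*8*(11 - 11))/(-11) = -3*4*(-112) - (1 - 11*8*0)/11 = -12*(-112) - (1 + 0)/11 = 1344 - 1/11*1 = 1344 - 1/11 = 14783/11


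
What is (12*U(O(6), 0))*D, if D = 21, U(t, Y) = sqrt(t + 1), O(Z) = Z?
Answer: 252*sqrt(7) ≈ 666.73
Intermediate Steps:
U(t, Y) = sqrt(1 + t)
(12*U(O(6), 0))*D = (12*sqrt(1 + 6))*21 = (12*sqrt(7))*21 = 252*sqrt(7)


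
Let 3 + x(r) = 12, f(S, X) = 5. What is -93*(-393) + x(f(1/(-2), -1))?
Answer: 36558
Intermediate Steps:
x(r) = 9 (x(r) = -3 + 12 = 9)
-93*(-393) + x(f(1/(-2), -1)) = -93*(-393) + 9 = 36549 + 9 = 36558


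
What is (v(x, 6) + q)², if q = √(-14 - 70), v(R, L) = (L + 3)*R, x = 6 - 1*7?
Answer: (9 - 2*I*√21)² ≈ -3.0 - 164.97*I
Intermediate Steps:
x = -1 (x = 6 - 7 = -1)
v(R, L) = R*(3 + L) (v(R, L) = (3 + L)*R = R*(3 + L))
q = 2*I*√21 (q = √(-84) = 2*I*√21 ≈ 9.1651*I)
(v(x, 6) + q)² = (-(3 + 6) + 2*I*√21)² = (-1*9 + 2*I*√21)² = (-9 + 2*I*√21)²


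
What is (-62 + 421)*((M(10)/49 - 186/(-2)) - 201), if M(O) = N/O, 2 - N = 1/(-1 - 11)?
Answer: -45594077/1176 ≈ -38771.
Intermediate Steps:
N = 25/12 (N = 2 - 1/(-1 - 11) = 2 - 1/(-12) = 2 - 1*(-1/12) = 2 + 1/12 = 25/12 ≈ 2.0833)
M(O) = 25/(12*O)
(-62 + 421)*((M(10)/49 - 186/(-2)) - 201) = (-62 + 421)*((((25/12)/10)/49 - 186/(-2)) - 201) = 359*((((25/12)*(⅒))*(1/49) - 186*(-½)) - 201) = 359*(((5/24)*(1/49) + 93) - 201) = 359*((5/1176 + 93) - 201) = 359*(109373/1176 - 201) = 359*(-127003/1176) = -45594077/1176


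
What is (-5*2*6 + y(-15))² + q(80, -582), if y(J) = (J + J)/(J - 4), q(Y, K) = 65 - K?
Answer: 1465667/361 ≈ 4060.0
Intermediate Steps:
y(J) = 2*J/(-4 + J) (y(J) = (2*J)/(-4 + J) = 2*J/(-4 + J))
(-5*2*6 + y(-15))² + q(80, -582) = (-5*2*6 + 2*(-15)/(-4 - 15))² + (65 - 1*(-582)) = (-10*6 + 2*(-15)/(-19))² + (65 + 582) = (-60 + 2*(-15)*(-1/19))² + 647 = (-60 + 30/19)² + 647 = (-1110/19)² + 647 = 1232100/361 + 647 = 1465667/361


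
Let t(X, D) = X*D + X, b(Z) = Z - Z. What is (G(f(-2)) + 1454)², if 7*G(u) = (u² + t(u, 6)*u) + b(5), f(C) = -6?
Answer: 109537156/49 ≈ 2.2355e+6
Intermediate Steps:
b(Z) = 0
t(X, D) = X + D*X (t(X, D) = D*X + X = X + D*X)
G(u) = 8*u²/7 (G(u) = ((u² + (u*(1 + 6))*u) + 0)/7 = ((u² + (u*7)*u) + 0)/7 = ((u² + (7*u)*u) + 0)/7 = ((u² + 7*u²) + 0)/7 = (8*u² + 0)/7 = (8*u²)/7 = 8*u²/7)
(G(f(-2)) + 1454)² = ((8/7)*(-6)² + 1454)² = ((8/7)*36 + 1454)² = (288/7 + 1454)² = (10466/7)² = 109537156/49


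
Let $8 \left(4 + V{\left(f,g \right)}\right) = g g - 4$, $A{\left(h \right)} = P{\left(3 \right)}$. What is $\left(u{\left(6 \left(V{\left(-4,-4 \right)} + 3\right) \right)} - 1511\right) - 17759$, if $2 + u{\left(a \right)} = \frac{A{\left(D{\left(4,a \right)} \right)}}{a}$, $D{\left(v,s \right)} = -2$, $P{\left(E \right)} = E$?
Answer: $-19271$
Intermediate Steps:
$A{\left(h \right)} = 3$
$V{\left(f,g \right)} = - \frac{9}{2} + \frac{g^{2}}{8}$ ($V{\left(f,g \right)} = -4 + \frac{g g - 4}{8} = -4 + \frac{g^{2} - 4}{8} = -4 + \frac{-4 + g^{2}}{8} = -4 + \left(- \frac{1}{2} + \frac{g^{2}}{8}\right) = - \frac{9}{2} + \frac{g^{2}}{8}$)
$u{\left(a \right)} = -2 + \frac{3}{a}$
$\left(u{\left(6 \left(V{\left(-4,-4 \right)} + 3\right) \right)} - 1511\right) - 17759 = \left(\left(-2 + \frac{3}{6 \left(\left(- \frac{9}{2} + \frac{\left(-4\right)^{2}}{8}\right) + 3\right)}\right) - 1511\right) - 17759 = \left(\left(-2 + \frac{3}{6 \left(\left(- \frac{9}{2} + \frac{1}{8} \cdot 16\right) + 3\right)}\right) - 1511\right) - 17759 = \left(\left(-2 + \frac{3}{6 \left(\left(- \frac{9}{2} + 2\right) + 3\right)}\right) - 1511\right) - 17759 = \left(\left(-2 + \frac{3}{6 \left(- \frac{5}{2} + 3\right)}\right) - 1511\right) - 17759 = \left(\left(-2 + \frac{3}{6 \cdot \frac{1}{2}}\right) - 1511\right) - 17759 = \left(\left(-2 + \frac{3}{3}\right) - 1511\right) - 17759 = \left(\left(-2 + 3 \cdot \frac{1}{3}\right) - 1511\right) - 17759 = \left(\left(-2 + 1\right) - 1511\right) - 17759 = \left(-1 - 1511\right) - 17759 = -1512 - 17759 = -19271$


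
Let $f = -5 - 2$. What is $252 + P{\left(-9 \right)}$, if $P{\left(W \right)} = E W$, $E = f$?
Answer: $315$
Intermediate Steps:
$f = -7$
$E = -7$
$P{\left(W \right)} = - 7 W$
$252 + P{\left(-9 \right)} = 252 - -63 = 252 + 63 = 315$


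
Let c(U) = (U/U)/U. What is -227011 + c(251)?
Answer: -56979760/251 ≈ -2.2701e+5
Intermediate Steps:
c(U) = 1/U
-227011 + c(251) = -227011 + 1/251 = -56979760/251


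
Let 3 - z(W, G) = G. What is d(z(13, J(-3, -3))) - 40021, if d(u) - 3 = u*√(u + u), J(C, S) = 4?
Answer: -40018 - I*√2 ≈ -40018.0 - 1.4142*I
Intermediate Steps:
z(W, G) = 3 - G
d(u) = 3 + √2*u^(3/2) (d(u) = 3 + u*√(u + u) = 3 + u*√(2*u) = 3 + u*(√2*√u) = 3 + √2*u^(3/2))
d(z(13, J(-3, -3))) - 40021 = (3 + √2*(3 - 1*4)^(3/2)) - 40021 = (3 + √2*(3 - 4)^(3/2)) - 40021 = (3 + √2*(-1)^(3/2)) - 40021 = (3 + √2*(-I)) - 40021 = (3 - I*√2) - 40021 = -40018 - I*√2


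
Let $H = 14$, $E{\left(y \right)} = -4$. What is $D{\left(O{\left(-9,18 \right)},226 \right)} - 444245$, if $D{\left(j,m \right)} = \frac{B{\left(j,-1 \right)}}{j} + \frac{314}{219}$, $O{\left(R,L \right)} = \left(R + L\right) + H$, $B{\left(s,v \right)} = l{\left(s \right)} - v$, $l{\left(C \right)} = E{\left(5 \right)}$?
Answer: $- \frac{2237655500}{5037} \approx -4.4424 \cdot 10^{5}$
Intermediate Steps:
$l{\left(C \right)} = -4$
$B{\left(s,v \right)} = -4 - v$
$O{\left(R,L \right)} = 14 + L + R$ ($O{\left(R,L \right)} = \left(R + L\right) + 14 = \left(L + R\right) + 14 = 14 + L + R$)
$D{\left(j,m \right)} = \frac{314}{219} - \frac{3}{j}$ ($D{\left(j,m \right)} = \frac{-4 - -1}{j} + \frac{314}{219} = \frac{-4 + 1}{j} + 314 \cdot \frac{1}{219} = - \frac{3}{j} + \frac{314}{219} = \frac{314}{219} - \frac{3}{j}$)
$D{\left(O{\left(-9,18 \right)},226 \right)} - 444245 = \left(\frac{314}{219} - \frac{3}{14 + 18 - 9}\right) - 444245 = \left(\frac{314}{219} - \frac{3}{23}\right) - 444245 = \frac{6565}{5037} - 444245 = - \frac{2237655500}{5037}$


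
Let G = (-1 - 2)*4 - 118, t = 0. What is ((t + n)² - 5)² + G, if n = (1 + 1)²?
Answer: -9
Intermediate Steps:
n = 4 (n = 2² = 4)
G = -130 (G = -3*4 - 118 = -12 - 118 = -130)
((t + n)² - 5)² + G = ((0 + 4)² - 5)² - 130 = (4² - 5)² - 130 = (16 - 5)² - 130 = 11² - 130 = 121 - 130 = -9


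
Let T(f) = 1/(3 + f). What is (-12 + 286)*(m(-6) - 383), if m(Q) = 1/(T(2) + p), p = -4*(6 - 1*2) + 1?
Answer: -3883539/37 ≈ -1.0496e+5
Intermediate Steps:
p = -15 (p = -4*(6 - 2) + 1 = -4*4 + 1 = -16 + 1 = -15)
m(Q) = -5/74 (m(Q) = 1/(1/(3 + 2) - 15) = 1/(1/5 - 15) = 1/(⅕ - 15) = 1/(-74/5) = -5/74)
(-12 + 286)*(m(-6) - 383) = (-12 + 286)*(-5/74 - 383) = 274*(-28347/74) = -3883539/37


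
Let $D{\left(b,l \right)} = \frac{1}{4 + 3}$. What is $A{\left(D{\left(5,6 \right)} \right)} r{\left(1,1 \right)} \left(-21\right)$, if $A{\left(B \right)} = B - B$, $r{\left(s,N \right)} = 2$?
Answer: $0$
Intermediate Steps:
$D{\left(b,l \right)} = \frac{1}{7}$
$A{\left(B \right)} = 0$
$A{\left(D{\left(5,6 \right)} \right)} r{\left(1,1 \right)} \left(-21\right) = 0 \cdot 2 \left(-21\right) = 0 \left(-21\right) = 0$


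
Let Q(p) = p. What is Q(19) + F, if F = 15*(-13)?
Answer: -176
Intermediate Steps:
F = -195
Q(19) + F = 19 - 195 = -176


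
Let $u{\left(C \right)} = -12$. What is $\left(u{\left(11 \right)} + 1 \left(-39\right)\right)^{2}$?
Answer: $2601$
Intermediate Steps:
$\left(u{\left(11 \right)} + 1 \left(-39\right)\right)^{2} = \left(-12 + 1 \left(-39\right)\right)^{2} = \left(-12 - 39\right)^{2} = \left(-51\right)^{2} = 2601$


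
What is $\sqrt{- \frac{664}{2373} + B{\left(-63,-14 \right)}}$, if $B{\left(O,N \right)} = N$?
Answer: $\frac{i \sqrt{80411478}}{2373} \approx 3.7789 i$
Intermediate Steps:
$\sqrt{- \frac{664}{2373} + B{\left(-63,-14 \right)}} = \sqrt{- \frac{664}{2373} - 14} = \sqrt{- \frac{33886}{2373}} = \frac{i \sqrt{80411478}}{2373}$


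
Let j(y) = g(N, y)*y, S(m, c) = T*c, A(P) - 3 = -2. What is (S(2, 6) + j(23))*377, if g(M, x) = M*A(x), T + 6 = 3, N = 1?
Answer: 1885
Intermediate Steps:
T = -3 (T = -6 + 3 = -3)
A(P) = 1 (A(P) = 3 - 2 = 1)
S(m, c) = -3*c
g(M, x) = M (g(M, x) = M*1 = M)
j(y) = y (j(y) = 1*y = y)
(S(2, 6) + j(23))*377 = (-3*6 + 23)*377 = (-18 + 23)*377 = 5*377 = 1885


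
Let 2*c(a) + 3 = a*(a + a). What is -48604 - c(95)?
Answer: -115255/2 ≈ -57628.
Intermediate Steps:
c(a) = -3/2 + a**2 (c(a) = -3/2 + (a*(a + a))/2 = -3/2 + (a*(2*a))/2 = -3/2 + (2*a**2)/2 = -3/2 + a**2)
-48604 - c(95) = -48604 - (-3/2 + 95**2) = -48604 - (-3/2 + 9025) = -48604 - 1*18047/2 = -48604 - 18047/2 = -115255/2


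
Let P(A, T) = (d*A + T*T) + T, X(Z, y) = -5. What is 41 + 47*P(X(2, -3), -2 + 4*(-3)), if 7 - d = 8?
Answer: 8830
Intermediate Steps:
d = -1 (d = 7 - 1*8 = 7 - 8 = -1)
P(A, T) = T + T² - A (P(A, T) = (-A + T*T) + T = (-A + T²) + T = (T² - A) + T = T + T² - A)
41 + 47*P(X(2, -3), -2 + 4*(-3)) = 41 + 47*((-2 + 4*(-3)) + (-2 + 4*(-3))² - 1*(-5)) = 41 + 47*((-2 - 12) + (-2 - 12)² + 5) = 41 + 47*(-14 + (-14)² + 5) = 41 + 47*(-14 + 196 + 5) = 41 + 47*187 = 41 + 8789 = 8830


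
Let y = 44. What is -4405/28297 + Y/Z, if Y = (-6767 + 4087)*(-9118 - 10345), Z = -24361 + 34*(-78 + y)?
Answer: -1476107691865/722054549 ≈ -2044.3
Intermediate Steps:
Z = -25517 (Z = -24361 + 34*(-78 + 44) = -24361 + 34*(-34) = -24361 - 1156 = -25517)
Y = 52160840 (Y = -2680*(-19463) = 52160840)
-4405/28297 + Y/Z = -4405/28297 + 52160840/(-25517) = -4405*1/28297 + 52160840*(-1/25517) = -4405/28297 - 52160840/25517 = -1476107691865/722054549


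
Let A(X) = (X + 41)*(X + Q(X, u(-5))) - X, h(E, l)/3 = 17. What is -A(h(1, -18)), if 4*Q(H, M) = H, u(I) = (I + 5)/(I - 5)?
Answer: -5814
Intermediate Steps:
u(I) = (5 + I)/(-5 + I)
h(E, l) = 51 (h(E, l) = 3*17 = 51)
Q(H, M) = H/4
A(X) = -X + 5*X*(41 + X)/4 (A(X) = (X + 41)*(X + X/4) - X = (41 + X)*(5*X/4) - X = 5*X*(41 + X)/4 - X = -X + 5*X*(41 + X)/4)
-A(h(1, -18)) = -51*(201 + 5*51)/4 = -51*(201 + 255)/4 = -51*456/4 = -1*5814 = -5814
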